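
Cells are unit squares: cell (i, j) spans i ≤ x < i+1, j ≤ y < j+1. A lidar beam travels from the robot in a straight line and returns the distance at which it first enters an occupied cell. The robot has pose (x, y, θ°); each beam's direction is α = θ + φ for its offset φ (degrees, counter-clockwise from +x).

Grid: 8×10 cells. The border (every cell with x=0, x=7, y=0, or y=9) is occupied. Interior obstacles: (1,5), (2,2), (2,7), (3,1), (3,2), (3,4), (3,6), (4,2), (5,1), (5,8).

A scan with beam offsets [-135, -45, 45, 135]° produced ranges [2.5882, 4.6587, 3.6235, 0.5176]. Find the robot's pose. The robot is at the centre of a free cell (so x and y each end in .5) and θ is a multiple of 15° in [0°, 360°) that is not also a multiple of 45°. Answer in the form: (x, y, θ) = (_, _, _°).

Enumerate (i+0.5, j+0.5, θ) over the 38 free cells and 16 admissible headings. For each, cast all 4 beams and compare to the given ranges.
  (5.5, 6.5, 150°): beam 1 = 1.5529 ≠ 2.5882 ✗
  (1.5, 4.5, 60°): beam 1 = 1.9319 ≠ 2.5882 ✗
  (4.5, 6.5, 255°): beam 1 = 2.8868 ≠ 2.5882 ✗
  …
  (4.5, 3.5, 120°): r_1=2.5882, r_2=4.6587, r_3=3.6235, r_4=0.5176 — all match ✓
No second candidate reproduces the full scan.

(x, y, θ) = (4.5, 3.5, 120°)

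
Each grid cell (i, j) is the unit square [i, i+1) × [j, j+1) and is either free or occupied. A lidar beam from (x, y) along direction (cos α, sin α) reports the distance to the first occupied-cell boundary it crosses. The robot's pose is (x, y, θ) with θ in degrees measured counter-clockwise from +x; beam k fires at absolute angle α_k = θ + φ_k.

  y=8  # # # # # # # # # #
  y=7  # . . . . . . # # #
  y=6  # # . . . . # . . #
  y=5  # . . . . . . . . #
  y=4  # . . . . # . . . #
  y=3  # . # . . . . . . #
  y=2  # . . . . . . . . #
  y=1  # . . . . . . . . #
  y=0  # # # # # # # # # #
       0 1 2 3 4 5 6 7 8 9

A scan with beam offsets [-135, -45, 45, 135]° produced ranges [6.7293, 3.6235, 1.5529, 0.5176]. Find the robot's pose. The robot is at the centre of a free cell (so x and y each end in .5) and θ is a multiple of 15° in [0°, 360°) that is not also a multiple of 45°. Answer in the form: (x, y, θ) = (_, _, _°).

(x, y, θ) = (2.5, 4.5, 120°)

Enumerate (i+0.5, j+0.5, θ) over the 50 free cells and 16 admissible headings. For each, cast all 4 beams and compare to the given ranges.
  (6.5, 3.5, 105°): beam 1 = 2.8868 ≠ 6.7293 ✗
  (3.5, 1.5, 75°): beam 1 = 0.5774 ≠ 6.7293 ✗
  (5.5, 3.5, 60°): beam 1 = 2.5882 ≠ 6.7293 ✗
  (4.5, 2.5, 195°): beam 1 = 1.7321 ≠ 6.7293 ✗
  (3.5, 3.5, 105°): beam 1 = 5.0000 ≠ 6.7293 ✗
  …
  (2.5, 4.5, 120°): r_1=6.7293, r_2=3.6235, r_3=1.5529, r_4=0.5176 — all match ✓
Only this pose fits every beam.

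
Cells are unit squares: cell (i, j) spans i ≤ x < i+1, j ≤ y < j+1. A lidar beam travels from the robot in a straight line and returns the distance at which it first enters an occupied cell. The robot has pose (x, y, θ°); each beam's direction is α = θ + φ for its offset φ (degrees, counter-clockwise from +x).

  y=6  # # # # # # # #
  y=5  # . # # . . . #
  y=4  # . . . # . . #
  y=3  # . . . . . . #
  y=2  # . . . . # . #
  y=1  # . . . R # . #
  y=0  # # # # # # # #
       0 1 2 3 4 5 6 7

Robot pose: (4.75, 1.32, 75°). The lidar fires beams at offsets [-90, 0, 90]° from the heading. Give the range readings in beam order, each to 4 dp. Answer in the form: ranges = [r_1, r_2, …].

beam 1: φ=-90°, α=345°
  d=(0.9659,-0.2588)  start (4,1)  tX=0.2588 tY=1.2364  stride 1/|dx|=1.0353 1/|dy|=3.8637
    cross x-line → (5,1), t=0.2588 (wall)
  → r_1 = 0.2588
beam 2: φ=0°, α=75°
  d=(0.2588,0.9659)  start (4,1)  tX=0.9659 tY=0.7040  stride 1/|dx|=3.8637 1/|dy|=1.0353
    cross y-line → (4,2), t=0.7040
    cross x-line → (5,2), t=0.9659 (wall)
  → r_2 = 0.9659
beam 3: φ=90°, α=165°
  d=(-0.9659,0.2588)  start (4,1)  tX=0.7765 tY=2.6273  stride 1/|dx|=1.0353 1/|dy|=3.8637
    cross x-line → (3,1), t=0.7765
    cross x-line → (2,1), t=1.8117
    cross y-line → (2,2), t=2.6273
    cross x-line → (1,2), t=2.8470
    cross x-line → (0,2), t=3.8823 (wall)
  → r_3 = 3.8823

ranges = [0.2588, 0.9659, 3.8823]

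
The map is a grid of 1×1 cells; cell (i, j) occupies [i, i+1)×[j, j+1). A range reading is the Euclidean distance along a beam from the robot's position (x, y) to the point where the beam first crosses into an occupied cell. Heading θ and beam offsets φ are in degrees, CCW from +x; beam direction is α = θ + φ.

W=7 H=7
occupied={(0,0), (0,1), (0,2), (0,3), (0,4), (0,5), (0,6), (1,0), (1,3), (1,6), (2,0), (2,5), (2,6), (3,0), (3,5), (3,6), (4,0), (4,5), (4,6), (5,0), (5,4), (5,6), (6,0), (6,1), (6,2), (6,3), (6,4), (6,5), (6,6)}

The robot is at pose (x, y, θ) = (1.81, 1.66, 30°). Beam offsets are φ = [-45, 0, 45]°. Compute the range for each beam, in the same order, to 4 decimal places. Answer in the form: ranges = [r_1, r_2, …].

ranges = [2.5500, 4.6800, 3.4578]

beam 1: φ=-45°, α=345°
  cosα=0.9659 sinα=-0.2588 | (1,1) | tMaxX 0.1967 tMaxY 2.5500 | tΔX 1.0353 tΔY 3.8637
    t=0.1967 [x] (2,1)
    t=1.2320 [x] (3,1)
    t=2.2673 [x] (4,1)
    t=2.5500 [y] (4,0) — stop
  → r_1 = 2.5500
beam 2: φ=0°, α=30°
  cosα=0.8660 sinα=0.5000 | (1,1) | tMaxX 0.2194 tMaxY 0.6800 | tΔX 1.1547 tΔY 2.0000
    t=0.2194 [x] (2,1)
    t=0.6800 [y] (2,2)
    t=1.3741 [x] (3,2)
    t=2.5288 [x] (4,2)
    t=2.6800 [y] (4,3)
    t=3.6835 [x] (5,3)
    t=4.6800 [y] (5,4) — stop
  → r_2 = 4.6800
beam 3: φ=45°, α=75°
  cosα=0.2588 sinα=0.9659 | (1,1) | tMaxX 0.7341 tMaxY 0.3520 | tΔX 3.8637 tΔY 1.0353
    t=0.3520 [y] (1,2)
    t=0.7341 [x] (2,2)
    t=1.3873 [y] (2,3)
    t=2.4225 [y] (2,4)
    t=3.4578 [y] (2,5) — stop
  → r_3 = 3.4578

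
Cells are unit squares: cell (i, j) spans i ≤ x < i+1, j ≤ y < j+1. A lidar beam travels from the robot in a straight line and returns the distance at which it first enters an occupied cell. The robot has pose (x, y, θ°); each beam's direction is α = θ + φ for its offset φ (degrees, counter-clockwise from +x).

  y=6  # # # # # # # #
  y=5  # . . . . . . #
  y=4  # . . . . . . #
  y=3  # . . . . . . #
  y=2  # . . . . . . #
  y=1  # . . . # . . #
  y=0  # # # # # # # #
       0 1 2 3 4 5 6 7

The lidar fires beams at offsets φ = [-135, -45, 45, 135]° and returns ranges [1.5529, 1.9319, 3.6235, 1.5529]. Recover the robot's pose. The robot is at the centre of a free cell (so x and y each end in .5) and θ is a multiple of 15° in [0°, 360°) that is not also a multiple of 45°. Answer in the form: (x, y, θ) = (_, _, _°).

(x, y, θ) = (2.5, 2.5, 30°)

Enumerate (i+0.5, j+0.5, θ) over the 29 free cells and 16 admissible headings. For each, cast all 4 beams and compare to the given ranges.
  (6.5, 3.5, 165°): beam 1 = 0.5774 ≠ 1.5529 ✗
  (4.5, 2.5, 120°): beam 1 = 2.5882 ≠ 1.5529 ✗
  (5.5, 3.5, 330°): beam 1 = 4.6587 ≠ 1.5529 ✗
  (1.5, 5.5, 345°): beam 1 = 0.5774 ≠ 1.5529 ✗
  (1.5, 5.5, 210°): beam 1 = 0.5176 ≠ 1.5529 ✗
  …
  (2.5, 2.5, 30°): r_1=1.5529, r_2=1.9319, r_3=3.6235, r_4=1.5529 — all match ✓
Unique over the lattice → pose = (2.5, 2.5, 30°).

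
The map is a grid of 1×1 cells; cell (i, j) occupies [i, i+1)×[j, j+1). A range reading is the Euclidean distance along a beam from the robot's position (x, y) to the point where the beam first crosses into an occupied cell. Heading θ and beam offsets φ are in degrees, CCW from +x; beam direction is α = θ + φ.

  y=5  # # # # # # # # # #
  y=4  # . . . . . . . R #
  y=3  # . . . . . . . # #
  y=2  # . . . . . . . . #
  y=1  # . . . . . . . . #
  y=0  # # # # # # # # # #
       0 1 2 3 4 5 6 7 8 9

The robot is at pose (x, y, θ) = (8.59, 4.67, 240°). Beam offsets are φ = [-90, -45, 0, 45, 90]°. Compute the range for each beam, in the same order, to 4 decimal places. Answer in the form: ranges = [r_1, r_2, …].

beam 1: φ=-90°, α=150°
  cosα=-0.8660 sinα=0.5000 | (8,4) | tMaxX 0.6813 tMaxY 0.6600 | tΔX 1.1547 tΔY 2.0000
    t=0.6600 [y] (8,5) — stop
  → r_1 = 0.6600
beam 2: φ=-45°, α=195°
  cosα=-0.9659 sinα=-0.2588 | (8,4) | tMaxX 0.6108 tMaxY 2.5887 | tΔX 1.0353 tΔY 3.8637
    t=0.6108 [x] (7,4)
    t=1.6461 [x] (6,4)
    t=2.5887 [y] (6,3)
    t=2.6814 [x] (5,3)
    t=3.7166 [x] (4,3)
    t=4.7519 [x] (3,3)
    t=5.7872 [x] (2,3)
    t=6.4524 [y] (2,2)
    t=6.8225 [x] (1,2)
    t=7.8577 [x] (0,2) — stop
  → r_2 = 7.8577
beam 3: φ=0°, α=240°
  cosα=-0.5000 sinα=-0.8660 | (8,4) | tMaxX 1.1800 tMaxY 0.7736 | tΔX 2.0000 tΔY 1.1547
    t=0.7736 [y] (8,3) — stop
  → r_3 = 0.7736
beam 4: φ=45°, α=285°
  cosα=0.2588 sinα=-0.9659 | (8,4) | tMaxX 1.5841 tMaxY 0.6936 | tΔX 3.8637 tΔY 1.0353
    t=0.6936 [y] (8,3) — stop
  → r_4 = 0.6936
beam 5: φ=90°, α=330°
  cosα=0.8660 sinα=-0.5000 | (8,4) | tMaxX 0.4734 tMaxY 1.3400 | tΔX 1.1547 tΔY 2.0000
    t=0.4734 [x] (9,4) — stop
  → r_5 = 0.4734

ranges = [0.6600, 7.8577, 0.7736, 0.6936, 0.4734]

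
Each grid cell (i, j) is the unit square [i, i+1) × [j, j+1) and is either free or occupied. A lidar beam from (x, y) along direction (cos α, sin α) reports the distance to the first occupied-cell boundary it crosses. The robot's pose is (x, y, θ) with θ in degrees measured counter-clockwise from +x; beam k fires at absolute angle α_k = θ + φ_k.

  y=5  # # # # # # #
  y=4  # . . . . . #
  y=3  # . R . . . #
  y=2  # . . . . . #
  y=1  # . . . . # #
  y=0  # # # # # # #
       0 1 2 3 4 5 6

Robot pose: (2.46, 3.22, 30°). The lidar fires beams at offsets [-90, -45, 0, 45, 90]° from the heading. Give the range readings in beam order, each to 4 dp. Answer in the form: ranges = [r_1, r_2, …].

beam 1: φ=-90°, α=300°
  cosα=0.5000 sinα=-0.8660 | (2,3) | tMaxX 1.0800 tMaxY 0.2540 | tΔX 2.0000 tΔY 1.1547
    t=0.2540 [y] (2,2)
    t=1.0800 [x] (3,2)
    t=1.4087 [y] (3,1)
    t=2.5634 [y] (3,0) — stop
  → r_1 = 2.5634
beam 2: φ=-45°, α=345°
  cosα=0.9659 sinα=-0.2588 | (2,3) | tMaxX 0.5590 tMaxY 0.8500 | tΔX 1.0353 tΔY 3.8637
    t=0.5590 [x] (3,3)
    t=0.8500 [y] (3,2)
    t=1.5943 [x] (4,2)
    t=2.6296 [x] (5,2)
    t=3.6649 [x] (6,2) — stop
  → r_2 = 3.6649
beam 3: φ=0°, α=30°
  cosα=0.8660 sinα=0.5000 | (2,3) | tMaxX 0.6235 tMaxY 1.5600 | tΔX 1.1547 tΔY 2.0000
    t=0.6235 [x] (3,3)
    t=1.5600 [y] (3,4)
    t=1.7782 [x] (4,4)
    t=2.9329 [x] (5,4)
    t=3.5600 [y] (5,5) — stop
  → r_3 = 3.5600
beam 4: φ=45°, α=75°
  cosα=0.2588 sinα=0.9659 | (2,3) | tMaxX 2.0864 tMaxY 0.8075 | tΔX 3.8637 tΔY 1.0353
    t=0.8075 [y] (2,4)
    t=1.8428 [y] (2,5) — stop
  → r_4 = 1.8428
beam 5: φ=90°, α=120°
  cosα=-0.5000 sinα=0.8660 | (2,3) | tMaxX 0.9200 tMaxY 0.9007 | tΔX 2.0000 tΔY 1.1547
    t=0.9007 [y] (2,4)
    t=0.9200 [x] (1,4)
    t=2.0554 [y] (1,5) — stop
  → r_5 = 2.0554

ranges = [2.5634, 3.6649, 3.5600, 1.8428, 2.0554]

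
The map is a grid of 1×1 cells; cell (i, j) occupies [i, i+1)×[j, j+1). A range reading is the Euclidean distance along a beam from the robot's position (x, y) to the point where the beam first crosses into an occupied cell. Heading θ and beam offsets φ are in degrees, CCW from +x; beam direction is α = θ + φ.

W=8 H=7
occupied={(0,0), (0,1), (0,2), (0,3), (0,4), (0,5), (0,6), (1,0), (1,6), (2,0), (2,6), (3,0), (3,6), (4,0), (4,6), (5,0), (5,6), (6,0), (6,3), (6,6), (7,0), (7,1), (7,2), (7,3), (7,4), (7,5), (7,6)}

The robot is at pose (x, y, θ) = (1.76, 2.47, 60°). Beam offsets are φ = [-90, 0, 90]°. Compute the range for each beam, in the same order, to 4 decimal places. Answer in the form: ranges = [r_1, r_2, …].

beam 1: φ=-90°, α=330°
  direction (0.8660, -0.5000); cell (1,2); t to first gridline: x 0.2771, y 0.9400 (then +1.1547 / +2.0000)
    (2,2) via x @ 0.2771
    (2,1) via y @ 0.9400
    (3,1) via x @ 1.4318
    (4,1) via x @ 2.5865
    (4,0) via y @ 2.9400  # hit
  → r_1 = 2.9400
beam 2: φ=0°, α=60°
  direction (0.5000, 0.8660); cell (1,2); t to first gridline: x 0.4800, y 0.6120 (then +2.0000 / +1.1547)
    (2,2) via x @ 0.4800
    (2,3) via y @ 0.6120
    (2,4) via y @ 1.7667
    (3,4) via x @ 2.4800
    (3,5) via y @ 2.9214
    (3,6) via y @ 4.0761  # hit
  → r_2 = 4.0761
beam 3: φ=90°, α=150°
  direction (-0.8660, 0.5000); cell (1,2); t to first gridline: x 0.8776, y 1.0600 (then +1.1547 / +2.0000)
    (0,2) via x @ 0.8776  # hit
  → r_3 = 0.8776

ranges = [2.9400, 4.0761, 0.8776]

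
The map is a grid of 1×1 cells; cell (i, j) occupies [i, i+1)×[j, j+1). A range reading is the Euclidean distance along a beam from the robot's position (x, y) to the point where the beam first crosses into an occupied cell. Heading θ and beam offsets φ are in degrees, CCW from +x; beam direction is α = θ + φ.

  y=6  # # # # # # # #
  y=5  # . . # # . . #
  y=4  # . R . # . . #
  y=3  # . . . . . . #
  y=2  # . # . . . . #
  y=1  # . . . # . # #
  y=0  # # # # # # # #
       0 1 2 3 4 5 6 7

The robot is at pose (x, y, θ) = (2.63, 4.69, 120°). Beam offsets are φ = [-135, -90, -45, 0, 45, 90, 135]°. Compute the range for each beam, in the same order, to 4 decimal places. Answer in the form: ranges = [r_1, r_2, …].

ranges = [1.4183, 0.6200, 1.3562, 1.5127, 1.6875, 1.8822, 1.7496]

beam 1: φ=-135°, α=345°
  direction (0.9659, -0.2588); cell (2,4); t to first gridline: x 0.3831, y 2.6660 (then +1.0353 / +3.8637)
    (3,4) via x @ 0.3831
    (4,4) via x @ 1.4183  # hit
  → r_1 = 1.4183
beam 2: φ=-90°, α=30°
  direction (0.8660, 0.5000); cell (2,4); t to first gridline: x 0.4272, y 0.6200 (then +1.1547 / +2.0000)
    (3,4) via x @ 0.4272
    (3,5) via y @ 0.6200  # hit
  → r_2 = 0.6200
beam 3: φ=-45°, α=75°
  direction (0.2588, 0.9659); cell (2,4); t to first gridline: x 1.4296, y 0.3209 (then +3.8637 / +1.0353)
    (2,5) via y @ 0.3209
    (2,6) via y @ 1.3562  # hit
  → r_3 = 1.3562
beam 4: φ=0°, α=120°
  direction (-0.5000, 0.8660); cell (2,4); t to first gridline: x 1.2600, y 0.3580 (then +2.0000 / +1.1547)
    (2,5) via y @ 0.3580
    (1,5) via x @ 1.2600
    (1,6) via y @ 1.5127  # hit
  → r_4 = 1.5127
beam 5: φ=45°, α=165°
  direction (-0.9659, 0.2588); cell (2,4); t to first gridline: x 0.6522, y 1.1977 (then +1.0353 / +3.8637)
    (1,4) via x @ 0.6522
    (1,5) via y @ 1.1977
    (0,5) via x @ 1.6875  # hit
  → r_5 = 1.6875
beam 6: φ=90°, α=210°
  direction (-0.8660, -0.5000); cell (2,4); t to first gridline: x 0.7275, y 1.3800 (then +1.1547 / +2.0000)
    (1,4) via x @ 0.7275
    (1,3) via y @ 1.3800
    (0,3) via x @ 1.8822  # hit
  → r_6 = 1.8822
beam 7: φ=135°, α=255°
  direction (-0.2588, -0.9659); cell (2,4); t to first gridline: x 2.4341, y 0.7143 (then +3.8637 / +1.0353)
    (2,3) via y @ 0.7143
    (2,2) via y @ 1.7496  # hit
  → r_7 = 1.7496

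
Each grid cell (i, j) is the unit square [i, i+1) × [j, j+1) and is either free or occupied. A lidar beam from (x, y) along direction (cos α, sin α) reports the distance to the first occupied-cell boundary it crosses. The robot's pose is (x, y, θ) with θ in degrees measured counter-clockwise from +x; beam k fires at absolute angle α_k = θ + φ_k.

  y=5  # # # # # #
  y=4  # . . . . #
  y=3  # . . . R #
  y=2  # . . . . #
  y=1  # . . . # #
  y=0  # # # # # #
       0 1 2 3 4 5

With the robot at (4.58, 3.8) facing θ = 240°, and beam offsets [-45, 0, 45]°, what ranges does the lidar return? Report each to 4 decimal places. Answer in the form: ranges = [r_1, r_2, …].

ranges = [3.7063, 3.2332, 1.6228]

beam 1: φ=-45°, α=195°
  direction (-0.9659, -0.2588); cell (4,3); t to first gridline: x 0.6005, y 3.0910 (then +1.0353 / +3.8637)
    (3,3) via x @ 0.6005
    (2,3) via x @ 1.6357
    (1,3) via x @ 2.6710
    (1,2) via y @ 3.0910
    (0,2) via x @ 3.7063  # hit
  → r_1 = 3.7063
beam 2: φ=0°, α=240°
  direction (-0.5000, -0.8660); cell (4,3); t to first gridline: x 1.1600, y 0.9238 (then +2.0000 / +1.1547)
    (4,2) via y @ 0.9238
    (3,2) via x @ 1.1600
    (3,1) via y @ 2.0785
    (2,1) via x @ 3.1600
    (2,0) via y @ 3.2332  # hit
  → r_2 = 3.2332
beam 3: φ=45°, α=285°
  direction (0.2588, -0.9659); cell (4,3); t to first gridline: x 1.6228, y 0.8282 (then +3.8637 / +1.0353)
    (4,2) via y @ 0.8282
    (5,2) via x @ 1.6228  # hit
  → r_3 = 1.6228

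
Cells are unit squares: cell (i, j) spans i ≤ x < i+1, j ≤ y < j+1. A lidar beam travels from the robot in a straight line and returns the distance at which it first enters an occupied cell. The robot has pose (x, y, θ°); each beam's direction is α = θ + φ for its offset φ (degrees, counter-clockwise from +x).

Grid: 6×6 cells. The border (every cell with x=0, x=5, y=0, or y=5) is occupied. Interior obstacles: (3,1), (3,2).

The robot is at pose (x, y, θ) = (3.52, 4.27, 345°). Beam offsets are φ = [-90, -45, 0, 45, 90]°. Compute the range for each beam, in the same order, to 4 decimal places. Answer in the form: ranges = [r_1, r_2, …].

ranges = [1.3148, 2.9600, 1.5322, 1.4600, 0.7558]

beam 1: φ=-90°, α=255°
  d=(-0.2588,-0.9659)  start (3,4)  tX=2.0091 tY=0.2795  stride 1/|dx|=3.8637 1/|dy|=1.0353
    cross y-line → (3,3), t=0.2795
    cross y-line → (3,2), t=1.3148 (wall)
  → r_1 = 1.3148
beam 2: φ=-45°, α=300°
  d=(0.5000,-0.8660)  start (3,4)  tX=0.9600 tY=0.3118  stride 1/|dx|=2.0000 1/|dy|=1.1547
    cross y-line → (3,3), t=0.3118
    cross x-line → (4,3), t=0.9600
    cross y-line → (4,2), t=1.4665
    cross y-line → (4,1), t=2.6212
    cross x-line → (5,1), t=2.9600 (wall)
  → r_2 = 2.9600
beam 3: φ=0°, α=345°
  d=(0.9659,-0.2588)  start (3,4)  tX=0.4969 tY=1.0432  stride 1/|dx|=1.0353 1/|dy|=3.8637
    cross x-line → (4,4), t=0.4969
    cross y-line → (4,3), t=1.0432
    cross x-line → (5,3), t=1.5322 (wall)
  → r_3 = 1.5322
beam 4: φ=45°, α=30°
  d=(0.8660,0.5000)  start (3,4)  tX=0.5543 tY=1.4600  stride 1/|dx|=1.1547 1/|dy|=2.0000
    cross x-line → (4,4), t=0.5543
    cross y-line → (4,5), t=1.4600 (wall)
  → r_4 = 1.4600
beam 5: φ=90°, α=75°
  d=(0.2588,0.9659)  start (3,4)  tX=1.8546 tY=0.7558  stride 1/|dx|=3.8637 1/|dy|=1.0353
    cross y-line → (3,5), t=0.7558 (wall)
  → r_5 = 0.7558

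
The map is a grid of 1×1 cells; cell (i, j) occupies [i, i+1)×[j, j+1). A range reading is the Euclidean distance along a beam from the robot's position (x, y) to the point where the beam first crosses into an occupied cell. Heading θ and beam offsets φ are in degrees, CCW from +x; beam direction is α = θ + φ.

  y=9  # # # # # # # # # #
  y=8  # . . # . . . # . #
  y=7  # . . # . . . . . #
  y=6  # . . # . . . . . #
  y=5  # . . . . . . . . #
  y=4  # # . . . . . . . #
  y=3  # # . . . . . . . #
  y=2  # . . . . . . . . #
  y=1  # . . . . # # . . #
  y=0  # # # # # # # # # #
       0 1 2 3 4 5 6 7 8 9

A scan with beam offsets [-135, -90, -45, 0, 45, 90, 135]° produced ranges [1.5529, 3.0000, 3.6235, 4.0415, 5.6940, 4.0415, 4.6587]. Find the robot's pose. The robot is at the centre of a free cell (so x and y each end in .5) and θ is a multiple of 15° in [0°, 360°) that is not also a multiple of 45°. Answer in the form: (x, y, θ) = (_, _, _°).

(x, y, θ) = (7.5, 5.5, 150°)

Enumerate (i+0.5, j+0.5, θ) over the 56 free cells and 16 admissible headings. For each, cast all 7 beams and compare to the given ranges.
  (8.5, 1.5, 255°): beam 1 = 8.6603 ≠ 1.5529 ✗
  (3.5, 3.5, 330°): beam 2 = 2.8868 ≠ 3.0000 ✗
  (8.5, 1.5, 120°): beam 1 = 0.5176 ≠ 1.5529 ✗
  …
  (7.5, 5.5, 150°): r_1=1.5529, r_2=3.0000, r_3=3.6235, r_4=4.0415, r_5=5.6940, r_6=4.0415, r_7=4.6587 — all match ✓
No second candidate reproduces the full scan.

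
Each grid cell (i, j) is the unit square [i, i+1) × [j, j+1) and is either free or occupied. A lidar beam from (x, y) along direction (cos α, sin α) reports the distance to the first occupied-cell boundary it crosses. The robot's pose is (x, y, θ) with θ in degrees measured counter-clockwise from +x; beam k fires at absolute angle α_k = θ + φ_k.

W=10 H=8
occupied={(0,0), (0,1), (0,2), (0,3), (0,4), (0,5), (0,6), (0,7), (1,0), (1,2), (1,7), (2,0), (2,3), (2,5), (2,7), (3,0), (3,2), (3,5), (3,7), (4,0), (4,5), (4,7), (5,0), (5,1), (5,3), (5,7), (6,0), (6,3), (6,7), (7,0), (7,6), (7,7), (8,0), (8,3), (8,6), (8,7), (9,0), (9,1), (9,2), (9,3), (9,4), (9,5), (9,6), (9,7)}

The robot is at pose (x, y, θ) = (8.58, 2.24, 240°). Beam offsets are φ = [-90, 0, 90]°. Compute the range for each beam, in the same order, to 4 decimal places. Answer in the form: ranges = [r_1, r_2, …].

beam 1: φ=-90°, α=150°
  d=(-0.8660,0.5000)  start (8,2)  tX=0.6697 tY=1.5200  stride 1/|dx|=1.1547 1/|dy|=2.0000
    cross x-line → (7,2), t=0.6697
    cross y-line → (7,3), t=1.5200
    cross x-line → (6,3), t=1.8244 (wall)
  → r_1 = 1.8244
beam 2: φ=0°, α=240°
  d=(-0.5000,-0.8660)  start (8,2)  tX=1.1600 tY=0.2771  stride 1/|dx|=2.0000 1/|dy|=1.1547
    cross y-line → (8,1), t=0.2771
    cross x-line → (7,1), t=1.1600
    cross y-line → (7,0), t=1.4318 (wall)
  → r_2 = 1.4318
beam 3: φ=90°, α=330°
  d=(0.8660,-0.5000)  start (8,2)  tX=0.4850 tY=0.4800  stride 1/|dx|=1.1547 1/|dy|=2.0000
    cross y-line → (8,1), t=0.4800
    cross x-line → (9,1), t=0.4850 (wall)
  → r_3 = 0.4850

ranges = [1.8244, 1.4318, 0.4850]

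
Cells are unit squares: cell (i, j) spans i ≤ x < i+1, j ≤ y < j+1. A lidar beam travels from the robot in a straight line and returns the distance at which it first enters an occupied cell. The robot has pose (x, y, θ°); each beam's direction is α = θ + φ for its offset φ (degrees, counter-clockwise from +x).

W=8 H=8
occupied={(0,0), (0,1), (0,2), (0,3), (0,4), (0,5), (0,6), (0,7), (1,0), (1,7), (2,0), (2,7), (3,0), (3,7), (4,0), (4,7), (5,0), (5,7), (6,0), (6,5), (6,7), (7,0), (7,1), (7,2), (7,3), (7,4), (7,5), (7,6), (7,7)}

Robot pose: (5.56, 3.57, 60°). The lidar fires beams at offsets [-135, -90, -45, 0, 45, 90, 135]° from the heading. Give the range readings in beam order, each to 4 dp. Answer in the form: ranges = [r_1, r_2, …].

ranges = [2.6607, 1.6628, 1.4908, 1.6512, 3.5510, 5.2654, 4.7209]

beam 1: φ=-135°, α=285°
  direction (0.2588, -0.9659); cell (5,3); t to first gridline: x 1.7000, y 0.5901 (then +3.8637 / +1.0353)
    (5,2) via y @ 0.5901
    (5,1) via y @ 1.6254
    (6,1) via x @ 1.7000
    (6,0) via y @ 2.6607  # hit
  → r_1 = 2.6607
beam 2: φ=-90°, α=330°
  direction (0.8660, -0.5000); cell (5,3); t to first gridline: x 0.5081, y 1.1400 (then +1.1547 / +2.0000)
    (6,3) via x @ 0.5081
    (6,2) via y @ 1.1400
    (7,2) via x @ 1.6628  # hit
  → r_2 = 1.6628
beam 3: φ=-45°, α=15°
  direction (0.9659, 0.2588); cell (5,3); t to first gridline: x 0.4555, y 1.6614 (then +1.0353 / +3.8637)
    (6,3) via x @ 0.4555
    (7,3) via x @ 1.4908  # hit
  → r_3 = 1.4908
beam 4: φ=0°, α=60°
  direction (0.5000, 0.8660); cell (5,3); t to first gridline: x 0.8800, y 0.4965 (then +2.0000 / +1.1547)
    (5,4) via y @ 0.4965
    (6,4) via x @ 0.8800
    (6,5) via y @ 1.6512  # hit
  → r_4 = 1.6512
beam 5: φ=45°, α=105°
  direction (-0.2588, 0.9659); cell (5,3); t to first gridline: x 2.1637, y 0.4452 (then +3.8637 / +1.0353)
    (5,4) via y @ 0.4452
    (5,5) via y @ 1.4804
    (4,5) via x @ 2.1637
    (4,6) via y @ 2.5157
    (4,7) via y @ 3.5510  # hit
  → r_5 = 3.5510
beam 6: φ=90°, α=150°
  direction (-0.8660, 0.5000); cell (5,3); t to first gridline: x 0.6466, y 0.8600 (then +1.1547 / +2.0000)
    (4,3) via x @ 0.6466
    (4,4) via y @ 0.8600
    (3,4) via x @ 1.8013
    (3,5) via y @ 2.8600
    (2,5) via x @ 2.9560
    (1,5) via x @ 4.1107
    (1,6) via y @ 4.8600
    (0,6) via x @ 5.2654  # hit
  → r_6 = 5.2654
beam 7: φ=135°, α=195°
  direction (-0.9659, -0.2588); cell (5,3); t to first gridline: x 0.5798, y 2.2023 (then +1.0353 / +3.8637)
    (4,3) via x @ 0.5798
    (3,3) via x @ 1.6150
    (3,2) via y @ 2.2023
    (2,2) via x @ 2.6503
    (1,2) via x @ 3.6856
    (0,2) via x @ 4.7209  # hit
  → r_7 = 4.7209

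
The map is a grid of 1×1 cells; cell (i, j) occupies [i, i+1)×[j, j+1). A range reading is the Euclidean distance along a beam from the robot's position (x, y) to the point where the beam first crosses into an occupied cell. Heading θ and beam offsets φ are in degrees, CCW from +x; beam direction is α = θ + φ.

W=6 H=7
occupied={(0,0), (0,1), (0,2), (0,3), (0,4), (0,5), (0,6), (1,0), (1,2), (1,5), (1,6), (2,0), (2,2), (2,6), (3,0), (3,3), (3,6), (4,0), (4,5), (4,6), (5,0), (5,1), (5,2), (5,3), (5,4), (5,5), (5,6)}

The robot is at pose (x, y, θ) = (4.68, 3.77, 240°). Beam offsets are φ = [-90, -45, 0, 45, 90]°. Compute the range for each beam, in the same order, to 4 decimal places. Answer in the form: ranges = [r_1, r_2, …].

ranges = [3.0946, 0.7040, 3.1985, 1.2364, 0.3695]

beam 1: φ=-90°, α=150°
  d=(-0.8660,0.5000)  start (4,3)  tX=0.7852 tY=0.4600  stride 1/|dx|=1.1547 1/|dy|=2.0000
    cross y-line → (4,4), t=0.4600
    cross x-line → (3,4), t=0.7852
    cross x-line → (2,4), t=1.9399
    cross y-line → (2,5), t=2.4600
    cross x-line → (1,5), t=3.0946 (wall)
  → r_1 = 3.0946
beam 2: φ=-45°, α=195°
  d=(-0.9659,-0.2588)  start (4,3)  tX=0.7040 tY=2.9751  stride 1/|dx|=1.0353 1/|dy|=3.8637
    cross x-line → (3,3), t=0.7040 (wall)
  → r_2 = 0.7040
beam 3: φ=0°, α=240°
  d=(-0.5000,-0.8660)  start (4,3)  tX=1.3600 tY=0.8891  stride 1/|dx|=2.0000 1/|dy|=1.1547
    cross y-line → (4,2), t=0.8891
    cross x-line → (3,2), t=1.3600
    cross y-line → (3,1), t=2.0438
    cross y-line → (3,0), t=3.1985 (wall)
  → r_3 = 3.1985
beam 4: φ=45°, α=285°
  d=(0.2588,-0.9659)  start (4,3)  tX=1.2364 tY=0.7972  stride 1/|dx|=3.8637 1/|dy|=1.0353
    cross y-line → (4,2), t=0.7972
    cross x-line → (5,2), t=1.2364 (wall)
  → r_4 = 1.2364
beam 5: φ=90°, α=330°
  d=(0.8660,-0.5000)  start (4,3)  tX=0.3695 tY=1.5400  stride 1/|dx|=1.1547 1/|dy|=2.0000
    cross x-line → (5,3), t=0.3695 (wall)
  → r_5 = 0.3695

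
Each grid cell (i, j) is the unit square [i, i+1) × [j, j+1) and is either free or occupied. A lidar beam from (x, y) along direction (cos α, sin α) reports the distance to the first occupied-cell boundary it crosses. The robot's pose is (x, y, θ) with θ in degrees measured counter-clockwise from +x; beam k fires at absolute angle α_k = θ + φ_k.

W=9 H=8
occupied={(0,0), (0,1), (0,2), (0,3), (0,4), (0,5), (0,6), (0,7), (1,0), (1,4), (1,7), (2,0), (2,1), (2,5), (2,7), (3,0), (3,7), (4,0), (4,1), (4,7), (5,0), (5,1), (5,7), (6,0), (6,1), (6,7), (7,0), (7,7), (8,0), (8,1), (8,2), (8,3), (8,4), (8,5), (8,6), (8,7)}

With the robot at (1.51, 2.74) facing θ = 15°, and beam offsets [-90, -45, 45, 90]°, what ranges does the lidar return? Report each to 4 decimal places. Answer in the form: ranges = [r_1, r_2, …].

beam 1: φ=-90°, α=285°
  d=(0.2588,-0.9659)  start (1,2)  tX=1.8932 tY=0.7661  stride 1/|dx|=3.8637 1/|dy|=1.0353
    cross y-line → (1,1), t=0.7661
    cross y-line → (1,0), t=1.8014 (wall)
  → r_1 = 1.8014
beam 2: φ=-45°, α=330°
  d=(0.8660,-0.5000)  start (1,2)  tX=0.5658 tY=1.4800  stride 1/|dx|=1.1547 1/|dy|=2.0000
    cross x-line → (2,2), t=0.5658
    cross y-line → (2,1), t=1.4800 (wall)
  → r_2 = 1.4800
beam 3: φ=45°, α=60°
  d=(0.5000,0.8660)  start (1,2)  tX=0.9800 tY=0.3002  stride 1/|dx|=2.0000 1/|dy|=1.1547
    cross y-line → (1,3), t=0.3002
    cross x-line → (2,3), t=0.9800
    cross y-line → (2,4), t=1.4549
    cross y-line → (2,5), t=2.6096 (wall)
  → r_3 = 2.6096
beam 4: φ=90°, α=105°
  d=(-0.2588,0.9659)  start (1,2)  tX=1.9705 tY=0.2692  stride 1/|dx|=3.8637 1/|dy|=1.0353
    cross y-line → (1,3), t=0.2692
    cross y-line → (1,4), t=1.3044 (wall)
  → r_4 = 1.3044

ranges = [1.8014, 1.4800, 2.6096, 1.3044]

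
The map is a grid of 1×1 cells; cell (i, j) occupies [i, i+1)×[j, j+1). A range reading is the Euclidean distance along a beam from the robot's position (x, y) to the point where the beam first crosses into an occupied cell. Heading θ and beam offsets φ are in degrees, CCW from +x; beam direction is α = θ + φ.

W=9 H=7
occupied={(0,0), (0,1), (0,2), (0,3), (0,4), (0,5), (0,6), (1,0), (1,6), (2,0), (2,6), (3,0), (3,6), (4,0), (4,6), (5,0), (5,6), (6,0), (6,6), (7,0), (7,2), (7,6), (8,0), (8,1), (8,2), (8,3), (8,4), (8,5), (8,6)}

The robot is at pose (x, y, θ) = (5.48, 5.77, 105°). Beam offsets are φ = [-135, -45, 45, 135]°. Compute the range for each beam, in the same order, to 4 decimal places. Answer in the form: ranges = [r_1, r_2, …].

beam 1: φ=-135°, α=330°
  dir = (cos 330°, sin 330°) = (0.8660, -0.5000); from cell (5,5)
  next x-line at t=0.6004, next y-line at t=1.5400; Δt_x=1.1547, Δt_y=2.0000
    x: enter (6,5) at t=0.6004
    y: enter (6,4) at t=1.5400
    x: enter (7,4) at t=1.7551
    x: enter (8,4) at t=2.9098 ← occupied
  → r_1 = 2.9098
beam 2: φ=-45°, α=60°
  dir = (cos 60°, sin 60°) = (0.5000, 0.8660); from cell (5,5)
  next x-line at t=1.0400, next y-line at t=0.2656; Δt_x=2.0000, Δt_y=1.1547
    y: enter (5,6) at t=0.2656 ← occupied
  → r_2 = 0.2656
beam 3: φ=45°, α=150°
  dir = (cos 150°, sin 150°) = (-0.8660, 0.5000); from cell (5,5)
  next x-line at t=0.5543, next y-line at t=0.4600; Δt_x=1.1547, Δt_y=2.0000
    y: enter (5,6) at t=0.4600 ← occupied
  → r_3 = 0.4600
beam 4: φ=135°, α=240°
  dir = (cos 240°, sin 240°) = (-0.5000, -0.8660); from cell (5,5)
  next x-line at t=0.9600, next y-line at t=0.8891; Δt_x=2.0000, Δt_y=1.1547
    y: enter (5,4) at t=0.8891
    x: enter (4,4) at t=0.9600
    y: enter (4,3) at t=2.0438
    x: enter (3,3) at t=2.9600
    y: enter (3,2) at t=3.1985
    y: enter (3,1) at t=4.3532
    x: enter (2,1) at t=4.9600
    y: enter (2,0) at t=5.5079 ← occupied
  → r_4 = 5.5079

ranges = [2.9098, 0.2656, 0.4600, 5.5079]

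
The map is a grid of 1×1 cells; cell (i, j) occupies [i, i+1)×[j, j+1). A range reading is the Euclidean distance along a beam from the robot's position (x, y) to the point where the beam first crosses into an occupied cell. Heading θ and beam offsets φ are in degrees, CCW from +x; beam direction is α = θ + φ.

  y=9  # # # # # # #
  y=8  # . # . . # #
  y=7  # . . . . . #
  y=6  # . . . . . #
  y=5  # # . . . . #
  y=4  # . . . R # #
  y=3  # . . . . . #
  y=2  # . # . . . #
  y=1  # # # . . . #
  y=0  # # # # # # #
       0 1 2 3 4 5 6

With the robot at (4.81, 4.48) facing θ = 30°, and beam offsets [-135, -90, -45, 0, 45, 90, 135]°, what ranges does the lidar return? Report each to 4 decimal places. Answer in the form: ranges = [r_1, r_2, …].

beam 1: φ=-135°, α=255°
  d=(-0.2588,-0.9659)  start (4,4)  tX=3.1296 tY=0.4969  stride 1/|dx|=3.8637 1/|dy|=1.0353
    cross y-line → (4,3), t=0.4969
    cross y-line → (4,2), t=1.5322
    cross y-line → (4,1), t=2.5675
    cross x-line → (3,1), t=3.1296
    cross y-line → (3,0), t=3.6028 (wall)
  → r_1 = 3.6028
beam 2: φ=-90°, α=300°
  d=(0.5000,-0.8660)  start (4,4)  tX=0.3800 tY=0.5543  stride 1/|dx|=2.0000 1/|dy|=1.1547
    cross x-line → (5,4), t=0.3800 (wall)
  → r_2 = 0.3800
beam 3: φ=-45°, α=345°
  d=(0.9659,-0.2588)  start (4,4)  tX=0.1967 tY=1.8546  stride 1/|dx|=1.0353 1/|dy|=3.8637
    cross x-line → (5,4), t=0.1967 (wall)
  → r_3 = 0.1967
beam 4: φ=0°, α=30°
  d=(0.8660,0.5000)  start (4,4)  tX=0.2194 tY=1.0400  stride 1/|dx|=1.1547 1/|dy|=2.0000
    cross x-line → (5,4), t=0.2194 (wall)
  → r_4 = 0.2194
beam 5: φ=45°, α=75°
  d=(0.2588,0.9659)  start (4,4)  tX=0.7341 tY=0.5383  stride 1/|dx|=3.8637 1/|dy|=1.0353
    cross y-line → (4,5), t=0.5383
    cross x-line → (5,5), t=0.7341
    cross y-line → (5,6), t=1.5736
    cross y-line → (5,7), t=2.6089
    cross y-line → (5,8), t=3.6442 (wall)
  → r_5 = 3.6442
beam 6: φ=90°, α=120°
  d=(-0.5000,0.8660)  start (4,4)  tX=1.6200 tY=0.6004  stride 1/|dx|=2.0000 1/|dy|=1.1547
    cross y-line → (4,5), t=0.6004
    cross x-line → (3,5), t=1.6200
    cross y-line → (3,6), t=1.7551
    cross y-line → (3,7), t=2.9098
    cross x-line → (2,7), t=3.6200
    cross y-line → (2,8), t=4.0645 (wall)
  → r_6 = 4.0645
beam 7: φ=135°, α=165°
  d=(-0.9659,0.2588)  start (4,4)  tX=0.8386 tY=2.0091  stride 1/|dx|=1.0353 1/|dy|=3.8637
    cross x-line → (3,4), t=0.8386
    cross x-line → (2,4), t=1.8738
    cross y-line → (2,5), t=2.0091
    cross x-line → (1,5), t=2.9091 (wall)
  → r_7 = 2.9091

ranges = [3.6028, 0.3800, 0.1967, 0.2194, 3.6442, 4.0645, 2.9091]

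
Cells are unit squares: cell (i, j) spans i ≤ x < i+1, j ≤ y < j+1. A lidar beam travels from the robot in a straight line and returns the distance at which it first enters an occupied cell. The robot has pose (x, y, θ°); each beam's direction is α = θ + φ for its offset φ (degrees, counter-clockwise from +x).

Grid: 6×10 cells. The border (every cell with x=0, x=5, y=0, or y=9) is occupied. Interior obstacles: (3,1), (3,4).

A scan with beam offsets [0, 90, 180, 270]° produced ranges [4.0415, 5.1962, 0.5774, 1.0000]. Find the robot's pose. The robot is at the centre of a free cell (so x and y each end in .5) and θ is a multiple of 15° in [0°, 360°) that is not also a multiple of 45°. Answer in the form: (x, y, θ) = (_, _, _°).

The pose lattice has 30·16 = 480 candidates. Test each by forward raycasting.
  (4.5, 2.5, 240°): beam 1 = 1.0000 ≠ 4.0415 ✗
  (1.5, 3.5, 300°): beam 1 = 2.8868 ≠ 4.0415 ✗
  (1.5, 3.5, 105°): beam 1 = 1.9319 ≠ 4.0415 ✗
  (3.5, 6.5, 15°): beam 1 = 1.5529 ≠ 4.0415 ✗
  …
  (1.5, 4.5, 330°): r_1=4.0415, r_2=5.1962, r_3=0.5774, r_4=1.0000 — all match ✓
No second candidate reproduces the full scan.

(x, y, θ) = (1.5, 4.5, 330°)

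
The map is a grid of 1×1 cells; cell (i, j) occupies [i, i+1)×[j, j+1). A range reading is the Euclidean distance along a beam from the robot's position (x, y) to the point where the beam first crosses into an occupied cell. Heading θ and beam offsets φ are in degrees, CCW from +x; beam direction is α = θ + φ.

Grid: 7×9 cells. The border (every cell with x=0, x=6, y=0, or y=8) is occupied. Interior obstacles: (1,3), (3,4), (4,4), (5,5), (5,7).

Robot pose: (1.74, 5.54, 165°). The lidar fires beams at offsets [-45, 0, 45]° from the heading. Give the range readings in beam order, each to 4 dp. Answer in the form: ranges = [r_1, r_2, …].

beam 1: φ=-45°, α=120°
  cosα=-0.5000 sinα=0.8660 | (1,5) | tMaxX 1.4800 tMaxY 0.5312 | tΔX 2.0000 tΔY 1.1547
    t=0.5312 [y] (1,6)
    t=1.4800 [x] (0,6) — stop
  → r_1 = 1.4800
beam 2: φ=0°, α=165°
  cosα=-0.9659 sinα=0.2588 | (1,5) | tMaxX 0.7661 tMaxY 1.7773 | tΔX 1.0353 tΔY 3.8637
    t=0.7661 [x] (0,5) — stop
  → r_2 = 0.7661
beam 3: φ=45°, α=210°
  cosα=-0.8660 sinα=-0.5000 | (1,5) | tMaxX 0.8545 tMaxY 1.0800 | tΔX 1.1547 tΔY 2.0000
    t=0.8545 [x] (0,5) — stop
  → r_3 = 0.8545

ranges = [1.4800, 0.7661, 0.8545]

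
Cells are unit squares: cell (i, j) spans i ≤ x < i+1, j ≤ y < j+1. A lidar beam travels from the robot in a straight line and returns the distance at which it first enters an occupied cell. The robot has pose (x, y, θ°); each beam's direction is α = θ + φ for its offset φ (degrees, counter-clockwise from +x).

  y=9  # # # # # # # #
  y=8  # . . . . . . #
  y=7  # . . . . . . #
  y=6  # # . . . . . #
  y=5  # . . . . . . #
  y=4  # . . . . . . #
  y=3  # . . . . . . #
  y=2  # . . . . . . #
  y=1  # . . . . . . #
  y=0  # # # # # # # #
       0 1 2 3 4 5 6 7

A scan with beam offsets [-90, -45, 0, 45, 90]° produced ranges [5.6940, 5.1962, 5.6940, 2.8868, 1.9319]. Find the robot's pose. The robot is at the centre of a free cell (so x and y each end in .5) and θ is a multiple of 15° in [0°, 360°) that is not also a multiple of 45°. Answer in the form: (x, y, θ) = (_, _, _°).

(x, y, θ) = (6.5, 3.5, 195°)

Enumerate (i+0.5, j+0.5, θ) over the 47 free cells and 16 admissible headings. For each, cast all 5 beams and compare to the given ranges.
  (2.5, 1.5, 120°): beam 1 = 5.1962 ≠ 5.6940 ✗
  (1.5, 3.5, 210°): beam 1 = 1.0000 ≠ 5.6940 ✗
  (2.5, 6.5, 210°): beam 1 = 2.8868 ≠ 5.6940 ✗
  (1.5, 3.5, 330°): beam 1 = 1.0000 ≠ 5.6940 ✗
  …
  (6.5, 3.5, 195°): r_1=5.6940, r_2=5.1962, r_3=5.6940, r_4=2.8868, r_5=1.9319 — all match ✓
Only this pose fits every beam.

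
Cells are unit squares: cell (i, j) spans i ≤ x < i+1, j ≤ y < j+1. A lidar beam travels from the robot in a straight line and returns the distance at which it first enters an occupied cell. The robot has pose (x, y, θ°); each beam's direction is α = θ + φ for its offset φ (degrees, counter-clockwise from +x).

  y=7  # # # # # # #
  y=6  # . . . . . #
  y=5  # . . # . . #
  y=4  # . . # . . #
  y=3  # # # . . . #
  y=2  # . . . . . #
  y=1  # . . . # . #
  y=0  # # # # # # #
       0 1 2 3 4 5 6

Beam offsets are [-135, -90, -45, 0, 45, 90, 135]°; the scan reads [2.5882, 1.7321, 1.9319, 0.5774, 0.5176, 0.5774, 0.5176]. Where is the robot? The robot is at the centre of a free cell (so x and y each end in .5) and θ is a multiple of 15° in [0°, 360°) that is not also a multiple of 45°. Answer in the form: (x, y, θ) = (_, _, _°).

Enumerate (i+0.5, j+0.5, θ) over the 25 free cells and 16 admissible headings. For each, cast all 7 beams and compare to the given ranges.
  (2.5, 1.5, 60°): beam 1 = 0.5176 ≠ 2.5882 ✗
  (1.5, 6.5, 30°): beam 1 = 1.9319 ≠ 2.5882 ✗
  (5.5, 4.5, 120°): beam 1 = 0.5176 ≠ 2.5882 ✗
  (1.5, 2.5, 285°): beam 1 = 0.5774 ≠ 2.5882 ✗
  (5.5, 1.5, 75°): beam 1 = 0.5774 ≠ 2.5882 ✗
  …
  (1.5, 6.5, 60°): r_1=2.5882, r_2=1.7321, r_3=1.9319, r_4=0.5774, r_5=0.5176, r_6=0.5774, r_7=0.5176 — all match ✓
Unique over the lattice → pose = (1.5, 6.5, 60°).

(x, y, θ) = (1.5, 6.5, 60°)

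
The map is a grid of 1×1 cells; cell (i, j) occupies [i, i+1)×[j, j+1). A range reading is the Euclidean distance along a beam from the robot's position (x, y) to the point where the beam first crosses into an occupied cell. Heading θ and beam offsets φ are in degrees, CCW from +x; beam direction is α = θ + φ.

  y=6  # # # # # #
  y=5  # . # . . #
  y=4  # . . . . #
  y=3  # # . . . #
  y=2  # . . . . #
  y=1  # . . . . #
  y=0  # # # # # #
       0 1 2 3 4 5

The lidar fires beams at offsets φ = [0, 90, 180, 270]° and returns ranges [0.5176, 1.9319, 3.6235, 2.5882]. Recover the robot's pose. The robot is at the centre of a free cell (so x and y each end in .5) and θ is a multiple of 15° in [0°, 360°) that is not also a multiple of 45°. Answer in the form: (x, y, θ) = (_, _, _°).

The pose lattice has 18·16 = 288 candidates. Test each by forward raycasting.
  (2.5, 2.5, 120°): beam 1 = 1.0000 ≠ 0.5176 ✗
  (2.5, 4.5, 120°): beam 1 = 0.5774 ≠ 0.5176 ✗
  (3.5, 2.5, 30°): beam 1 = 1.7321 ≠ 0.5176 ✗
  (3.5, 5.5, 300°): beam 1 = 3.0000 ≠ 0.5176 ✗
  (4.5, 1.5, 75°): beam 1 = 1.9319 ≠ 0.5176 ✗
  …
  (4.5, 3.5, 345°): r_1=0.5176, r_2=1.9319, r_3=3.6235, r_4=2.5882 — all match ✓
No second candidate reproduces the full scan.

(x, y, θ) = (4.5, 3.5, 345°)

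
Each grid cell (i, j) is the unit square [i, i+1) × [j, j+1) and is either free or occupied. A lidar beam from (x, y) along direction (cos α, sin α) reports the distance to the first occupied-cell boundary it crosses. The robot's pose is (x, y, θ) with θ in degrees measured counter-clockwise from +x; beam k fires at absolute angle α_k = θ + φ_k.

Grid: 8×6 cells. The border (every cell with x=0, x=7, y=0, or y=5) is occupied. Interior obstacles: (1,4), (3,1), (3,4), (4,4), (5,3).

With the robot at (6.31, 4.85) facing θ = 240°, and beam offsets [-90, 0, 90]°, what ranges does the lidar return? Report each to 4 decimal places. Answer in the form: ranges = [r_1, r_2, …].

ranges = [0.3000, 0.9815, 0.7967]

beam 1: φ=-90°, α=150°
  cosα=-0.8660 sinα=0.5000 | (6,4) | tMaxX 0.3580 tMaxY 0.3000 | tΔX 1.1547 tΔY 2.0000
    t=0.3000 [y] (6,5) — stop
  → r_1 = 0.3000
beam 2: φ=0°, α=240°
  cosα=-0.5000 sinα=-0.8660 | (6,4) | tMaxX 0.6200 tMaxY 0.9815 | tΔX 2.0000 tΔY 1.1547
    t=0.6200 [x] (5,4)
    t=0.9815 [y] (5,3) — stop
  → r_2 = 0.9815
beam 3: φ=90°, α=330°
  cosα=0.8660 sinα=-0.5000 | (6,4) | tMaxX 0.7967 tMaxY 1.7000 | tΔX 1.1547 tΔY 2.0000
    t=0.7967 [x] (7,4) — stop
  → r_3 = 0.7967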